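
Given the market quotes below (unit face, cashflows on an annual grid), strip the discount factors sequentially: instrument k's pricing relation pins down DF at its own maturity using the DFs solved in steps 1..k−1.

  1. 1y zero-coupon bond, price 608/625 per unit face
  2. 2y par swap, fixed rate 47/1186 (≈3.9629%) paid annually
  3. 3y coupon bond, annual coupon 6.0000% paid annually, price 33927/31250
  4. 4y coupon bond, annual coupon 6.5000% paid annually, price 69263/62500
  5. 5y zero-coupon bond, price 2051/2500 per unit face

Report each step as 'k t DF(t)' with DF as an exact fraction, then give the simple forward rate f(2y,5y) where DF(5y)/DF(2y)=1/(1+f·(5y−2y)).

step 1 [1y] zero: DF = P = 608/625 ≈ 0.972800
step 2 [2y] swap r/1=47/1186: DF=(1 − 47/1186·(0.972800))/(1+47/1186) = 578/625 ≈ 0.924800
step 3 [3y] bond c/1=3/50: DF=(33927/31250 − 3/50·(0.972800+0.924800))/(1+3/50) = 573/625 ≈ 0.916800
step 4 [4y] bond c/1=13/200: DF=(69263/62500 − 13/200·(0.972800+0.924800+0.916800))/(1+13/200) = 543/625 ≈ 0.868800
step 5 [5y] zero: DF = P = 2051/2500 ≈ 0.820400

1 1 608/625
2 2 578/625
3 3 573/625
4 4 543/625
5 5 2051/2500
f(2y,5y) = ((578/625)/(2051/2500) − 1)/(3) = 87/2051 ≈ 4.2418%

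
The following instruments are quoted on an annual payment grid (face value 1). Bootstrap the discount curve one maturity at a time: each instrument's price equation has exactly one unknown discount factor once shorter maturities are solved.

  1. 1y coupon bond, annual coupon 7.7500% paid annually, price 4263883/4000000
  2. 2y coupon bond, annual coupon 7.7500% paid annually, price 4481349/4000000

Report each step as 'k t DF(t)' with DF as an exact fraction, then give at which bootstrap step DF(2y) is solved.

step 1 [1y] bond c/1=31/400: DF=(4263883/4000000 − 31/400·(0))/(1+31/400) = 9893/10000 ≈ 0.989300
step 2 [2y] bond c/1=31/400: DF=(4481349/4000000 − 31/400·(0.989300))/(1+31/400) = 4843/5000 ≈ 0.968600

1 1 9893/10000
2 2 4843/5000
DF(2y) is solved at step 2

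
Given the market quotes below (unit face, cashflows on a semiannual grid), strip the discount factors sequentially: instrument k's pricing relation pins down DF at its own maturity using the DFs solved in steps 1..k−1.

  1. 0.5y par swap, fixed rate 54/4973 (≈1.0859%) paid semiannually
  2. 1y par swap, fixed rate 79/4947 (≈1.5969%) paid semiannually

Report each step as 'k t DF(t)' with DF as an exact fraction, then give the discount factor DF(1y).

1 1/2 4973/5000
2 1 4921/5000
DF(1y) = 4921/5000 ≈ 0.984200

step 1 [0.5y] swap r/2=27/4973: DF=(1 − 27/4973·(0))/(1+27/4973) = 4973/5000 ≈ 0.994600
step 2 [1y] swap r/2=79/9894: DF=(1 − 79/9894·(0.994600))/(1+79/9894) = 4921/5000 ≈ 0.984200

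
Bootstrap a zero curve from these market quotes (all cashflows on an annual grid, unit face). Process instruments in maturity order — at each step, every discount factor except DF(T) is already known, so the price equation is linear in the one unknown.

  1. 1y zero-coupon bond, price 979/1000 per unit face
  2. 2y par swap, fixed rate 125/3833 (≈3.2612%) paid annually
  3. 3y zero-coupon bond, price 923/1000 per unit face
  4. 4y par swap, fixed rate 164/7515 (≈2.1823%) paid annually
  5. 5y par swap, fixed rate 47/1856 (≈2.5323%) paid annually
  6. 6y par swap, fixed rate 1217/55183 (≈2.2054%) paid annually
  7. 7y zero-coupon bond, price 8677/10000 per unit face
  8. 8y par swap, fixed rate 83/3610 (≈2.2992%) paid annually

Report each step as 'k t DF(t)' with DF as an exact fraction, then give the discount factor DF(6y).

1 1 979/1000
2 2 15/16
3 3 923/1000
4 4 459/500
5 5 353/400
6 6 8783/10000
7 7 8677/10000
8 8 417/500
DF(6y) = 8783/10000 ≈ 0.878300

step 1 [1y] zero: DF = P = 979/1000 ≈ 0.979000
step 2 [2y] swap r/1=125/3833: DF=(1 − 125/3833·(0.979000))/(1+125/3833) = 15/16 ≈ 0.937500
step 3 [3y] zero: DF = P = 923/1000 ≈ 0.923000
step 4 [4y] swap r/1=164/7515: DF=(1 − 164/7515·(0.979000+0.937500+0.923000))/(1+164/7515) = 459/500 ≈ 0.918000
step 5 [5y] swap r/1=47/1856: DF=(1 − 47/1856·(0.979000+0.937500+0.923000+0.918000))/(1+47/1856) = 353/400 ≈ 0.882500
step 6 [6y] swap r/1=1217/55183: DF=(1 − 1217/55183·(0.979000+0.937500+0.923000+0.918000+0.882500))/(1+1217/55183) = 8783/10000 ≈ 0.878300
step 7 [7y] zero: DF = P = 8677/10000 ≈ 0.867700
step 8 [8y] swap r/1=83/3610: DF=(1 − 83/3610·(0.979000+0.937500+0.923000+0.918000+0.882500+0.878300+0.867700))/(1+83/3610) = 417/500 ≈ 0.834000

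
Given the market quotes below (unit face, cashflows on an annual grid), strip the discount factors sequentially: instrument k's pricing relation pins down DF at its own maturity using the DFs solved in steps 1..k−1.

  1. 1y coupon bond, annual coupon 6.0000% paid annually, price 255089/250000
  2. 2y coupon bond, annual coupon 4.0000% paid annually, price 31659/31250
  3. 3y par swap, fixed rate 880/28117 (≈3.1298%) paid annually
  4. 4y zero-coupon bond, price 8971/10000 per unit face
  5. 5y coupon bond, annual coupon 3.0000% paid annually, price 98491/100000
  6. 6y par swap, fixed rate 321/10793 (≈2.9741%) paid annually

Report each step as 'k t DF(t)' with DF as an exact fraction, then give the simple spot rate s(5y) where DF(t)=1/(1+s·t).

1 1 4813/5000
2 2 9371/10000
3 3 114/125
4 4 8971/10000
5 5 4241/5000
6 6 1679/2000
s(5y) = (1/(4241/5000) − 1)/(5) = 759/21205 ≈ 3.5793%

step 1 [1y] bond c/1=3/50: DF=(255089/250000 − 3/50·(0))/(1+3/50) = 4813/5000 ≈ 0.962600
step 2 [2y] bond c/1=1/25: DF=(31659/31250 − 1/25·(0.962600))/(1+1/25) = 9371/10000 ≈ 0.937100
step 3 [3y] swap r/1=880/28117: DF=(1 − 880/28117·(0.962600+0.937100))/(1+880/28117) = 114/125 ≈ 0.912000
step 4 [4y] zero: DF = P = 8971/10000 ≈ 0.897100
step 5 [5y] bond c/1=3/100: DF=(98491/100000 − 3/100·(0.962600+0.937100+0.912000+0.897100))/(1+3/100) = 4241/5000 ≈ 0.848200
step 6 [6y] swap r/1=321/10793: DF=(1 − 321/10793·(0.962600+0.937100+0.912000+0.897100+0.848200))/(1+321/10793) = 1679/2000 ≈ 0.839500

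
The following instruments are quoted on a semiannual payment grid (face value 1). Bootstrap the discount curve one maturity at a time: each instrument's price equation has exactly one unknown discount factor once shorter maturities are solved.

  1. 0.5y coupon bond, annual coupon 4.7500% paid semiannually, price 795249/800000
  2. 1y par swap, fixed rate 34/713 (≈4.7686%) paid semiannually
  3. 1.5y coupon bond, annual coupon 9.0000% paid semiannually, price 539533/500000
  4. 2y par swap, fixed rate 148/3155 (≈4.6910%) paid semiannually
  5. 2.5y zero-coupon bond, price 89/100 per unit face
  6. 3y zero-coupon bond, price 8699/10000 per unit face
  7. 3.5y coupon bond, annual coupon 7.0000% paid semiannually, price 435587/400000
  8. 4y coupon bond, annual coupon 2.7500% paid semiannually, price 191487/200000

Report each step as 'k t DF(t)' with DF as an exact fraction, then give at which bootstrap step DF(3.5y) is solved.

step 1 [0.5y] bond c/2=19/800: DF=(795249/800000 − 19/800·(0))/(1+19/800) = 971/1000 ≈ 0.971000
step 2 [1y] swap r/2=17/713: DF=(1 − 17/713·(0.971000))/(1+17/713) = 9541/10000 ≈ 0.954100
step 3 [1.5y] bond c/2=9/200: DF=(539533/500000 − 9/200·(0.971000+0.954100))/(1+9/200) = 9497/10000 ≈ 0.949700
step 4 [2y] swap r/2=74/3155: DF=(1 − 74/3155·(0.971000+0.954100+0.949700))/(1+74/3155) = 1139/1250 ≈ 0.911200
step 5 [2.5y] zero: DF = P = 89/100 ≈ 0.890000
step 6 [3y] zero: DF = P = 8699/10000 ≈ 0.869900
step 7 [3.5y] bond c/2=7/200: DF=(435587/400000 − 7/200·(0.971000+0.954100+0.949700+0.911200+0.890000+0.869900))/(1+7/200) = 4323/5000 ≈ 0.864600
step 8 [4y] bond c/2=11/800: DF=(191487/200000 − 11/800·(0.971000+0.954100+0.949700+0.911200+0.890000+0.869900+0.864600))/(1+11/800) = 343/400 ≈ 0.857500

1 1/2 971/1000
2 1 9541/10000
3 3/2 9497/10000
4 2 1139/1250
5 5/2 89/100
6 3 8699/10000
7 7/2 4323/5000
8 4 343/400
DF(3.5y) is solved at step 7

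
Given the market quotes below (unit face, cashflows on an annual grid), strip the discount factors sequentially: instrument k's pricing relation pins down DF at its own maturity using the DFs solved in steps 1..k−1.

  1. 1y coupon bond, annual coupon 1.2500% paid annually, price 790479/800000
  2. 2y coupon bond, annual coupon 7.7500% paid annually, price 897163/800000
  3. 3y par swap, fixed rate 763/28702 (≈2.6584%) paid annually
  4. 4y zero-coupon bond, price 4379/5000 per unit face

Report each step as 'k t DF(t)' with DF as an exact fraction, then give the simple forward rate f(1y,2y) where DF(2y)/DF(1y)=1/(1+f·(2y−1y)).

1 1 9759/10000
2 2 4853/5000
3 3 9237/10000
4 4 4379/5000
f(1y,2y) = ((9759/10000)/(4853/5000) − 1)/(1) = 53/9706 ≈ 0.5461%

step 1 [1y] bond c/1=1/80: DF=(790479/800000 − 1/80·(0))/(1+1/80) = 9759/10000 ≈ 0.975900
step 2 [2y] bond c/1=31/400: DF=(897163/800000 − 31/400·(0.975900))/(1+31/400) = 4853/5000 ≈ 0.970600
step 3 [3y] swap r/1=763/28702: DF=(1 − 763/28702·(0.975900+0.970600))/(1+763/28702) = 9237/10000 ≈ 0.923700
step 4 [4y] zero: DF = P = 4379/5000 ≈ 0.875800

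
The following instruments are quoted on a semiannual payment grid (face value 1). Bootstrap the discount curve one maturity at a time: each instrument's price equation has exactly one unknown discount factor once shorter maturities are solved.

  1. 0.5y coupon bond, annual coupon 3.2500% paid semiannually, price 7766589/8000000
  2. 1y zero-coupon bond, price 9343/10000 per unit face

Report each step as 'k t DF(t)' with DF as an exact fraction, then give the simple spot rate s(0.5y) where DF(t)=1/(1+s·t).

step 1 [0.5y] bond c/2=13/800: DF=(7766589/8000000 − 13/800·(0))/(1+13/800) = 9553/10000 ≈ 0.955300
step 2 [1y] zero: DF = P = 9343/10000 ≈ 0.934300

1 1/2 9553/10000
2 1 9343/10000
s(0.5y) = (1/(9553/10000) − 1)/(1/2) = 894/9553 ≈ 9.3583%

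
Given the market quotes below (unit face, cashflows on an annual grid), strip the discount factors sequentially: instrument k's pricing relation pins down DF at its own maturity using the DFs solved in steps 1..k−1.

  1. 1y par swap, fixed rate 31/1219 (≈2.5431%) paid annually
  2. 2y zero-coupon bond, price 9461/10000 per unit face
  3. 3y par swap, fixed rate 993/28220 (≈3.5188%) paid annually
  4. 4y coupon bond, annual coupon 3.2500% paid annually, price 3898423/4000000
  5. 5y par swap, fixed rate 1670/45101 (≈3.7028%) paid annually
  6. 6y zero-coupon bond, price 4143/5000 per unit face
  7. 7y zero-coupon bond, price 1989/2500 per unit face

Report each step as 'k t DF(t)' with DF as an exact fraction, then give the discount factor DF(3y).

step 1 [1y] swap r/1=31/1219: DF=(1 − 31/1219·(0))/(1+31/1219) = 1219/1250 ≈ 0.975200
step 2 [2y] zero: DF = P = 9461/10000 ≈ 0.946100
step 3 [3y] swap r/1=993/28220: DF=(1 − 993/28220·(0.975200+0.946100))/(1+993/28220) = 9007/10000 ≈ 0.900700
step 4 [4y] bond c/1=13/400: DF=(3898423/4000000 − 13/400·(0.975200+0.946100+0.900700))/(1+13/400) = 8551/10000 ≈ 0.855100
step 5 [5y] swap r/1=1670/45101: DF=(1 − 1670/45101·(0.975200+0.946100+0.900700+0.855100))/(1+1670/45101) = 833/1000 ≈ 0.833000
step 6 [6y] zero: DF = P = 4143/5000 ≈ 0.828600
step 7 [7y] zero: DF = P = 1989/2500 ≈ 0.795600

1 1 1219/1250
2 2 9461/10000
3 3 9007/10000
4 4 8551/10000
5 5 833/1000
6 6 4143/5000
7 7 1989/2500
DF(3y) = 9007/10000 ≈ 0.900700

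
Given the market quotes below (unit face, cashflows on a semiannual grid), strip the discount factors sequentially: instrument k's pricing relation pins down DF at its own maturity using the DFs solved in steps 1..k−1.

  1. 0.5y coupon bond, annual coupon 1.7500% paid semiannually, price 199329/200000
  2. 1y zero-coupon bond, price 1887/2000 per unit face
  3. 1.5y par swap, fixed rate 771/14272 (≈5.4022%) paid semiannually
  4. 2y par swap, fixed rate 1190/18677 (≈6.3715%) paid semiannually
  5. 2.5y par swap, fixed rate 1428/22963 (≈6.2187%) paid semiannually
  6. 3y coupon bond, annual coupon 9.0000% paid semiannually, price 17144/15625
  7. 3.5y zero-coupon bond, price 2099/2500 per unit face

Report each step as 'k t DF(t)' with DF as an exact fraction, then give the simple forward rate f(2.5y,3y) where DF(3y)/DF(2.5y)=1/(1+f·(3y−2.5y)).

1 1/2 247/250
2 1 1887/2000
3 3/2 9229/10000
4 2 881/1000
5 5/2 2143/2500
6 3 4261/5000
7 7/2 2099/2500
f(2.5y,3y) = ((2143/2500)/(4261/5000) − 1)/(1/2) = 50/4261 ≈ 1.1734%

step 1 [0.5y] bond c/2=7/800: DF=(199329/200000 − 7/800·(0))/(1+7/800) = 247/250 ≈ 0.988000
step 2 [1y] zero: DF = P = 1887/2000 ≈ 0.943500
step 3 [1.5y] swap r/2=771/28544: DF=(1 − 771/28544·(0.988000+0.943500))/(1+771/28544) = 9229/10000 ≈ 0.922900
step 4 [2y] swap r/2=595/18677: DF=(1 − 595/18677·(0.988000+0.943500+0.922900))/(1+595/18677) = 881/1000 ≈ 0.881000
step 5 [2.5y] swap r/2=714/22963: DF=(1 − 714/22963·(0.988000+0.943500+0.922900+0.881000))/(1+714/22963) = 2143/2500 ≈ 0.857200
step 6 [3y] bond c/2=9/200: DF=(17144/15625 − 9/200·(0.988000+0.943500+0.922900+0.881000+0.857200))/(1+9/200) = 4261/5000 ≈ 0.852200
step 7 [3.5y] zero: DF = P = 2099/2500 ≈ 0.839600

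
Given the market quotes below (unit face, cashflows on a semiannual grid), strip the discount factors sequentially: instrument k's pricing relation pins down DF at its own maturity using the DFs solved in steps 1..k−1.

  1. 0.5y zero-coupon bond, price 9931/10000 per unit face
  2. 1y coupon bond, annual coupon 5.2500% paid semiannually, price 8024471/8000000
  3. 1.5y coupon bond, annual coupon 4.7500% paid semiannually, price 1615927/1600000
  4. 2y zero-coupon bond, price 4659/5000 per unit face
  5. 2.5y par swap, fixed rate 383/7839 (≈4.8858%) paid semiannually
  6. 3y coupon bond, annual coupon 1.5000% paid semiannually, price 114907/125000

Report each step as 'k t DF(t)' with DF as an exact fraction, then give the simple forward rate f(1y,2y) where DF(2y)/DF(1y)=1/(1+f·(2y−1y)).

step 1 [0.5y] zero: DF = P = 9931/10000 ≈ 0.993100
step 2 [1y] bond c/2=21/800: DF=(8024471/8000000 − 21/800·(0.993100))/(1+21/800) = 119/125 ≈ 0.952000
step 3 [1.5y] bond c/2=19/800: DF=(1615927/1600000 − 19/800·(0.993100+0.952000))/(1+19/800) = 4707/5000 ≈ 0.941400
step 4 [2y] zero: DF = P = 4659/5000 ≈ 0.931800
step 5 [2.5y] swap r/2=383/15678: DF=(1 − 383/15678·(0.993100+0.952000+0.941400+0.931800))/(1+383/15678) = 8851/10000 ≈ 0.885100
step 6 [3y] bond c/2=3/400: DF=(114907/125000 − 3/400·(0.993100+0.952000+0.941400+0.931800+0.885100))/(1+3/400) = 4387/5000 ≈ 0.877400

1 1/2 9931/10000
2 1 119/125
3 3/2 4707/5000
4 2 4659/5000
5 5/2 8851/10000
6 3 4387/5000
f(1y,2y) = ((119/125)/(4659/5000) − 1)/(1) = 101/4659 ≈ 2.1678%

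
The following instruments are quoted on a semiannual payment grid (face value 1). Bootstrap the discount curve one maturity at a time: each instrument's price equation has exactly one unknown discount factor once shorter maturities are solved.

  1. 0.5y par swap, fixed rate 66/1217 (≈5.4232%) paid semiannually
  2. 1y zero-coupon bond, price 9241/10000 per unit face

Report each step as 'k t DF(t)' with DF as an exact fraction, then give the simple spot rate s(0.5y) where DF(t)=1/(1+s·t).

step 1 [0.5y] swap r/2=33/1217: DF=(1 − 33/1217·(0))/(1+33/1217) = 1217/1250 ≈ 0.973600
step 2 [1y] zero: DF = P = 9241/10000 ≈ 0.924100

1 1/2 1217/1250
2 1 9241/10000
s(0.5y) = (1/(1217/1250) − 1)/(1/2) = 66/1217 ≈ 5.4232%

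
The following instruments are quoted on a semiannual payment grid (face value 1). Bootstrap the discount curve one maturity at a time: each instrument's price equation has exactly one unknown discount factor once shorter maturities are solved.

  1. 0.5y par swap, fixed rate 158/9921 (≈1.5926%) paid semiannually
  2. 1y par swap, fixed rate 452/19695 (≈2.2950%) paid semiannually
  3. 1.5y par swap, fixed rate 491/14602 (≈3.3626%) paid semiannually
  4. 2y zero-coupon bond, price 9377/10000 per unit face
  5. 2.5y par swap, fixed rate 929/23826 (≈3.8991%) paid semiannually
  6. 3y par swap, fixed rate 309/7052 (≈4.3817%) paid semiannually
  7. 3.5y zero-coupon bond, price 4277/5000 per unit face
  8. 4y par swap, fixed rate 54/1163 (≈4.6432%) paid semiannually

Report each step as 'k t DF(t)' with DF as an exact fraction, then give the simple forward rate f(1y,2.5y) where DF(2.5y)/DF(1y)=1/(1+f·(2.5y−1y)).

1 1/2 9921/10000
2 1 4887/5000
3 3/2 9509/10000
4 2 9377/10000
5 5/2 9071/10000
6 3 2191/2500
7 7/2 4277/5000
8 4 8299/10000
f(1y,2.5y) = ((4887/5000)/(9071/10000) − 1)/(3/2) = 1406/27213 ≈ 5.1666%

step 1 [0.5y] swap r/2=79/9921: DF=(1 − 79/9921·(0))/(1+79/9921) = 9921/10000 ≈ 0.992100
step 2 [1y] swap r/2=226/19695: DF=(1 − 226/19695·(0.992100))/(1+226/19695) = 4887/5000 ≈ 0.977400
step 3 [1.5y] swap r/2=491/29204: DF=(1 − 491/29204·(0.992100+0.977400))/(1+491/29204) = 9509/10000 ≈ 0.950900
step 4 [2y] zero: DF = P = 9377/10000 ≈ 0.937700
step 5 [2.5y] swap r/2=929/47652: DF=(1 − 929/47652·(0.992100+0.977400+0.950900+0.937700))/(1+929/47652) = 9071/10000 ≈ 0.907100
step 6 [3y] swap r/2=309/14104: DF=(1 − 309/14104·(0.992100+0.977400+0.950900+0.937700+0.907100))/(1+309/14104) = 2191/2500 ≈ 0.876400
step 7 [3.5y] zero: DF = P = 4277/5000 ≈ 0.855400
step 8 [4y] swap r/2=27/1163: DF=(1 − 27/1163·(0.992100+0.977400+0.950900+0.937700+0.907100+0.876400+0.855400))/(1+27/1163) = 8299/10000 ≈ 0.829900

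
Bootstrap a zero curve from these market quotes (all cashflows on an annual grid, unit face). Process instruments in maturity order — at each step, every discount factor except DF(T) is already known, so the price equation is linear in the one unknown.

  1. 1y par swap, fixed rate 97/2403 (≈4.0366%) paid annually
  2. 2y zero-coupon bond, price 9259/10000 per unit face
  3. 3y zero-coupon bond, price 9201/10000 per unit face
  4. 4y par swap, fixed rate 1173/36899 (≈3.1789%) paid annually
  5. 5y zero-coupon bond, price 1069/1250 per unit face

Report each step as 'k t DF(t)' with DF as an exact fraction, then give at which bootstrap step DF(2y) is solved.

step 1 [1y] swap r/1=97/2403: DF=(1 − 97/2403·(0))/(1+97/2403) = 2403/2500 ≈ 0.961200
step 2 [2y] zero: DF = P = 9259/10000 ≈ 0.925900
step 3 [3y] zero: DF = P = 9201/10000 ≈ 0.920100
step 4 [4y] swap r/1=1173/36899: DF=(1 − 1173/36899·(0.961200+0.925900+0.920100))/(1+1173/36899) = 8827/10000 ≈ 0.882700
step 5 [5y] zero: DF = P = 1069/1250 ≈ 0.855200

1 1 2403/2500
2 2 9259/10000
3 3 9201/10000
4 4 8827/10000
5 5 1069/1250
DF(2y) is solved at step 2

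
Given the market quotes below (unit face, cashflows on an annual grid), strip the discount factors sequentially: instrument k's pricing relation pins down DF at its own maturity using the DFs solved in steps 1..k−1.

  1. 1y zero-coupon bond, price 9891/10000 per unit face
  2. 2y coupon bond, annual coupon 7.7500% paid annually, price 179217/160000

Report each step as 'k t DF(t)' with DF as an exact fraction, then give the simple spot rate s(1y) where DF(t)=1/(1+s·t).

1 1 9891/10000
2 2 2421/2500
s(1y) = (1/(9891/10000) − 1)/(1) = 109/9891 ≈ 1.1020%

step 1 [1y] zero: DF = P = 9891/10000 ≈ 0.989100
step 2 [2y] bond c/1=31/400: DF=(179217/160000 − 31/400·(0.989100))/(1+31/400) = 2421/2500 ≈ 0.968400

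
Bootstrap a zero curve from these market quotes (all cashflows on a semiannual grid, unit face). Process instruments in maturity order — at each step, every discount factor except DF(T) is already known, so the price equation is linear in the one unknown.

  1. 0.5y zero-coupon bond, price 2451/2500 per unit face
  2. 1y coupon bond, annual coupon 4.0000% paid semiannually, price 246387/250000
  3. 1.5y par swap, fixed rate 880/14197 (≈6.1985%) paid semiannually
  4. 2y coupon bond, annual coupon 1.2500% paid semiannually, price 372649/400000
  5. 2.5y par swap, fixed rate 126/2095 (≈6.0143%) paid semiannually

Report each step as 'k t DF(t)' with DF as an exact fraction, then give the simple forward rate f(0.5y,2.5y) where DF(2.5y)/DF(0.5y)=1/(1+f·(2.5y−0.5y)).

step 1 [0.5y] zero: DF = P = 2451/2500 ≈ 0.980400
step 2 [1y] bond c/2=1/50: DF=(246387/250000 − 1/50·(0.980400))/(1+1/50) = 947/1000 ≈ 0.947000
step 3 [1.5y] swap r/2=440/14197: DF=(1 − 440/14197·(0.980400+0.947000))/(1+440/14197) = 114/125 ≈ 0.912000
step 4 [2y] bond c/2=1/160: DF=(372649/400000 − 1/160·(0.980400+0.947000+0.912000))/(1+1/160) = 4541/5000 ≈ 0.908200
step 5 [2.5y] swap r/2=63/2095: DF=(1 − 63/2095·(0.980400+0.947000+0.912000+0.908200))/(1+63/2095) = 4307/5000 ≈ 0.861400

1 1/2 2451/2500
2 1 947/1000
3 3/2 114/125
4 2 4541/5000
5 5/2 4307/5000
f(0.5y,2.5y) = ((2451/2500)/(4307/5000) − 1)/(2) = 595/8614 ≈ 6.9074%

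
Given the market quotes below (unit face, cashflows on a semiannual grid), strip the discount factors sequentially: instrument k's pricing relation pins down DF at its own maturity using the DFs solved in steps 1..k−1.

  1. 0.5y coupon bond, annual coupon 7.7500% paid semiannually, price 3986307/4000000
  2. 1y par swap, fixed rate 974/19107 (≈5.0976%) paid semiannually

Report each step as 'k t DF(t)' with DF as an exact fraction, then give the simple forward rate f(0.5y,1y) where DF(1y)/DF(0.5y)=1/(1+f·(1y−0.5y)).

step 1 [0.5y] bond c/2=31/800: DF=(3986307/4000000 − 31/800·(0))/(1+31/800) = 4797/5000 ≈ 0.959400
step 2 [1y] swap r/2=487/19107: DF=(1 − 487/19107·(0.959400))/(1+487/19107) = 9513/10000 ≈ 0.951300

1 1/2 4797/5000
2 1 9513/10000
f(0.5y,1y) = ((4797/5000)/(9513/10000) − 1)/(1/2) = 18/1057 ≈ 1.7029%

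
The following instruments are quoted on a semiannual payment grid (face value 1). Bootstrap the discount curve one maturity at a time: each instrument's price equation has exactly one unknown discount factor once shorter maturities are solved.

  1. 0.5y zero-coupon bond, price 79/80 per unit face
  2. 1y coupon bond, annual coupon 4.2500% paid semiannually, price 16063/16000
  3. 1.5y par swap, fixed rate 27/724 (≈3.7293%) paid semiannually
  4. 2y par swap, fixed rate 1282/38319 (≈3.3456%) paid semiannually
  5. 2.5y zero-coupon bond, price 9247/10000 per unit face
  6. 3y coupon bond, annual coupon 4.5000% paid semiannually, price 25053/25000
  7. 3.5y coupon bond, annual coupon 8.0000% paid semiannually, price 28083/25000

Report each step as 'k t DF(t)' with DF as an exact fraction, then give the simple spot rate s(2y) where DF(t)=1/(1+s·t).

step 1 [0.5y] zero: DF = P = 79/80 ≈ 0.987500
step 2 [1y] bond c/2=17/800: DF=(16063/16000 − 17/800·(0.987500))/(1+17/800) = 77/80 ≈ 0.962500
step 3 [1.5y] swap r/2=27/1448: DF=(1 − 27/1448·(0.987500+0.962500))/(1+27/1448) = 473/500 ≈ 0.946000
step 4 [2y] swap r/2=641/38319: DF=(1 − 641/38319·(0.987500+0.962500+0.946000))/(1+641/38319) = 9359/10000 ≈ 0.935900
step 5 [2.5y] zero: DF = P = 9247/10000 ≈ 0.924700
step 6 [3y] bond c/2=9/400: DF=(25053/25000 − 9/400·(0.987500+0.962500+0.946000+0.935900+0.924700))/(1+9/400) = 4377/5000 ≈ 0.875400
step 7 [3.5y] bond c/2=1/25: DF=(28083/25000 − 1/25·(0.987500+0.962500+0.946000+0.935900+0.924700+0.875400))/(1+1/25) = 1727/2000 ≈ 0.863500

1 1/2 79/80
2 1 77/80
3 3/2 473/500
4 2 9359/10000
5 5/2 9247/10000
6 3 4377/5000
7 7/2 1727/2000
s(2y) = (1/(9359/10000) − 1)/(2) = 641/18718 ≈ 3.4245%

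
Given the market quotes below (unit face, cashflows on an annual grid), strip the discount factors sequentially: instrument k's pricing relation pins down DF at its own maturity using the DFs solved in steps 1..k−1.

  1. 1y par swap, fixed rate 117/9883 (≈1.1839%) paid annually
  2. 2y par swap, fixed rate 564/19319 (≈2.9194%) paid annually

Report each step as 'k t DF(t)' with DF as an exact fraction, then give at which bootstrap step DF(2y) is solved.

1 1 9883/10000
2 2 2359/2500
DF(2y) is solved at step 2

step 1 [1y] swap r/1=117/9883: DF=(1 − 117/9883·(0))/(1+117/9883) = 9883/10000 ≈ 0.988300
step 2 [2y] swap r/1=564/19319: DF=(1 − 564/19319·(0.988300))/(1+564/19319) = 2359/2500 ≈ 0.943600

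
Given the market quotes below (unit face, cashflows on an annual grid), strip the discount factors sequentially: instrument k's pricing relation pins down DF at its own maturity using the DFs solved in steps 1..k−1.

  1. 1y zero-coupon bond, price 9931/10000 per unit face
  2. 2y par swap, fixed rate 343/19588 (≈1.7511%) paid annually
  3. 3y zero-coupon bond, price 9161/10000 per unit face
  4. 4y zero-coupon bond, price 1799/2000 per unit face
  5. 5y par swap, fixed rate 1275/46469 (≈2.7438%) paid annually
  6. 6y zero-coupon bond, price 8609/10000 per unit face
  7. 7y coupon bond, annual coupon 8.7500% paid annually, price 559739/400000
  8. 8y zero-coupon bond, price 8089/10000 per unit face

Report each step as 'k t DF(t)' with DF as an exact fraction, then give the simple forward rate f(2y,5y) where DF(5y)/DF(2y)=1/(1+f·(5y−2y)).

1 1 9931/10000
2 2 9657/10000
3 3 9161/10000
4 4 1799/2000
5 5 349/400
6 6 8609/10000
7 7 2109/2500
8 8 8089/10000
f(2y,5y) = ((9657/10000)/(349/400) − 1)/(3) = 932/26175 ≈ 3.5606%

step 1 [1y] zero: DF = P = 9931/10000 ≈ 0.993100
step 2 [2y] swap r/1=343/19588: DF=(1 − 343/19588·(0.993100))/(1+343/19588) = 9657/10000 ≈ 0.965700
step 3 [3y] zero: DF = P = 9161/10000 ≈ 0.916100
step 4 [4y] zero: DF = P = 1799/2000 ≈ 0.899500
step 5 [5y] swap r/1=1275/46469: DF=(1 − 1275/46469·(0.993100+0.965700+0.916100+0.899500))/(1+1275/46469) = 349/400 ≈ 0.872500
step 6 [6y] zero: DF = P = 8609/10000 ≈ 0.860900
step 7 [7y] bond c/1=7/80: DF=(559739/400000 − 7/80·(0.993100+0.965700+0.916100+0.899500+0.872500+0.860900))/(1+7/80) = 2109/2500 ≈ 0.843600
step 8 [8y] zero: DF = P = 8089/10000 ≈ 0.808900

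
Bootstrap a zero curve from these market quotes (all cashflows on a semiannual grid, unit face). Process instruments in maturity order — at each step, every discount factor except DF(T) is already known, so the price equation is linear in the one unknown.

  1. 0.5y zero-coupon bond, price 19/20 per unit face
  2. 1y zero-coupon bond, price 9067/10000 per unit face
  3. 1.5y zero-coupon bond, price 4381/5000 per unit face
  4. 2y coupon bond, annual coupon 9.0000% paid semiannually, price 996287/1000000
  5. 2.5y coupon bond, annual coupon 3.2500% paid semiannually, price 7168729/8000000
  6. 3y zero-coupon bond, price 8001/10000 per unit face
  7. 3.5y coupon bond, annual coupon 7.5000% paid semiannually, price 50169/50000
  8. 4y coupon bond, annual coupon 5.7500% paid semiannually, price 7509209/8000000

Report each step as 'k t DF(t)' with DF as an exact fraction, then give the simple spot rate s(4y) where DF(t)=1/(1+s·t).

1 1/2 19/20
2 1 9067/10000
3 3/2 4381/5000
4 2 8357/10000
5 5/2 8247/10000
6 3 8001/10000
7 7/2 3897/5000
8 4 1491/2000
s(4y) = (1/(1491/2000) − 1)/(4) = 509/5964 ≈ 8.5345%

step 1 [0.5y] zero: DF = P = 19/20 ≈ 0.950000
step 2 [1y] zero: DF = P = 9067/10000 ≈ 0.906700
step 3 [1.5y] zero: DF = P = 4381/5000 ≈ 0.876200
step 4 [2y] bond c/2=9/200: DF=(996287/1000000 − 9/200·(0.950000+0.906700+0.876200))/(1+9/200) = 8357/10000 ≈ 0.835700
step 5 [2.5y] bond c/2=13/800: DF=(7168729/8000000 − 13/800·(0.950000+0.906700+0.876200+0.835700))/(1+13/800) = 8247/10000 ≈ 0.824700
step 6 [3y] zero: DF = P = 8001/10000 ≈ 0.800100
step 7 [3.5y] bond c/2=3/80: DF=(50169/50000 − 3/80·(0.950000+0.906700+0.876200+0.835700+0.824700+0.800100))/(1+3/80) = 3897/5000 ≈ 0.779400
step 8 [4y] bond c/2=23/800: DF=(7509209/8000000 − 23/800·(0.950000+0.906700+0.876200+0.835700+0.824700+0.800100+0.779400))/(1+23/800) = 1491/2000 ≈ 0.745500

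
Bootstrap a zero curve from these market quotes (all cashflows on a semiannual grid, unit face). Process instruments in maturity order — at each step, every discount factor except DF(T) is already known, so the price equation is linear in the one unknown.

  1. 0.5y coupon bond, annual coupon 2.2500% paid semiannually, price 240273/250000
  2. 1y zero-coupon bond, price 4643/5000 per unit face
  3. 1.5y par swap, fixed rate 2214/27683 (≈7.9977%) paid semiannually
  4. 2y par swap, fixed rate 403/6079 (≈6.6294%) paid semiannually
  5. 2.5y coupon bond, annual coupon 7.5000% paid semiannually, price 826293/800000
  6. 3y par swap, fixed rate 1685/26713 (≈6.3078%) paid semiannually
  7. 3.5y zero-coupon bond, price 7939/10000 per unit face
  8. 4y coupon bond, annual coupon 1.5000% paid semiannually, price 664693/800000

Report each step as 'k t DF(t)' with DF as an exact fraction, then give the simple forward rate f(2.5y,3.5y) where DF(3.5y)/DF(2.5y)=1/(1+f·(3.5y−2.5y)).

step 1 [0.5y] bond c/2=9/800: DF=(240273/250000 − 9/800·(0))/(1+9/800) = 594/625 ≈ 0.950400
step 2 [1y] zero: DF = P = 4643/5000 ≈ 0.928600
step 3 [1.5y] swap r/2=1107/27683: DF=(1 − 1107/27683·(0.950400+0.928600))/(1+1107/27683) = 8893/10000 ≈ 0.889300
step 4 [2y] swap r/2=403/12158: DF=(1 − 403/12158·(0.950400+0.928600+0.889300))/(1+403/12158) = 8791/10000 ≈ 0.879100
step 5 [2.5y] bond c/2=3/80: DF=(826293/800000 − 3/80·(0.950400+0.928600+0.889300+0.879100))/(1+3/80) = 8637/10000 ≈ 0.863700
step 6 [3y] swap r/2=1685/53426: DF=(1 − 1685/53426·(0.950400+0.928600+0.889300+0.879100+0.863700))/(1+1685/53426) = 1663/2000 ≈ 0.831500
step 7 [3.5y] zero: DF = P = 7939/10000 ≈ 0.793900
step 8 [4y] bond c/2=3/400: DF=(664693/800000 − 3/400·(0.950400+0.928600+0.889300+0.879100+0.863700+0.831500+0.793900))/(1+3/400) = 779/1000 ≈ 0.779000

1 1/2 594/625
2 1 4643/5000
3 3/2 8893/10000
4 2 8791/10000
5 5/2 8637/10000
6 3 1663/2000
7 7/2 7939/10000
8 4 779/1000
f(2.5y,3.5y) = ((8637/10000)/(7939/10000) − 1)/(1) = 698/7939 ≈ 8.7920%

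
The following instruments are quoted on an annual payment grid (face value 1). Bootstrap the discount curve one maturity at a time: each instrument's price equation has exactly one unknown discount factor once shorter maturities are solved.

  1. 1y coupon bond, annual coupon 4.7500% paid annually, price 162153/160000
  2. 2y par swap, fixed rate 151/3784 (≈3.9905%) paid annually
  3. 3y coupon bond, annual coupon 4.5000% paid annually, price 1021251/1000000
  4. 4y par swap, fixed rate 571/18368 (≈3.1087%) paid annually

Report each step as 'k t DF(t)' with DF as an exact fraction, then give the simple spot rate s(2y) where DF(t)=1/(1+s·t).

1 1 387/400
2 2 1849/2000
3 3 4479/5000
4 4 4429/5000
s(2y) = (1/(1849/2000) − 1)/(2) = 151/3698 ≈ 4.0833%

step 1 [1y] bond c/1=19/400: DF=(162153/160000 − 19/400·(0))/(1+19/400) = 387/400 ≈ 0.967500
step 2 [2y] swap r/1=151/3784: DF=(1 − 151/3784·(0.967500))/(1+151/3784) = 1849/2000 ≈ 0.924500
step 3 [3y] bond c/1=9/200: DF=(1021251/1000000 − 9/200·(0.967500+0.924500))/(1+9/200) = 4479/5000 ≈ 0.895800
step 4 [4y] swap r/1=571/18368: DF=(1 − 571/18368·(0.967500+0.924500+0.895800))/(1+571/18368) = 4429/5000 ≈ 0.885800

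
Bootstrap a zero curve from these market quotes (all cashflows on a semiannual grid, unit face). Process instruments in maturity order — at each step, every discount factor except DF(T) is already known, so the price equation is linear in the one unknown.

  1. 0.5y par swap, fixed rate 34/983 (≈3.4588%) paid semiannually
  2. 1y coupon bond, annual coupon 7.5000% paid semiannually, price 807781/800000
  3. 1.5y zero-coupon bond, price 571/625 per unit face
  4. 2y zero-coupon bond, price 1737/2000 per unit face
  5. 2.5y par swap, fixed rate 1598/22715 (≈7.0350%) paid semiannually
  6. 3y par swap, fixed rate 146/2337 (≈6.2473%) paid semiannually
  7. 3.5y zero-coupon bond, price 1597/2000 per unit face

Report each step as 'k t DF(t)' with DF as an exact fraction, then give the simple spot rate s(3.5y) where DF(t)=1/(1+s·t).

step 1 [0.5y] swap r/2=17/983: DF=(1 − 17/983·(0))/(1+17/983) = 983/1000 ≈ 0.983000
step 2 [1y] bond c/2=3/80: DF=(807781/800000 − 3/80·(0.983000))/(1+3/80) = 9377/10000 ≈ 0.937700
step 3 [1.5y] zero: DF = P = 571/625 ≈ 0.913600
step 4 [2y] zero: DF = P = 1737/2000 ≈ 0.868500
step 5 [2.5y] swap r/2=799/22715: DF=(1 − 799/22715·(0.983000+0.937700+0.913600+0.868500))/(1+799/22715) = 4201/5000 ≈ 0.840200
step 6 [3y] swap r/2=73/2337: DF=(1 − 73/2337·(0.983000+0.937700+0.913600+0.868500+0.840200))/(1+73/2337) = 8321/10000 ≈ 0.832100
step 7 [3.5y] zero: DF = P = 1597/2000 ≈ 0.798500

1 1/2 983/1000
2 1 9377/10000
3 3/2 571/625
4 2 1737/2000
5 5/2 4201/5000
6 3 8321/10000
7 7/2 1597/2000
s(3.5y) = (1/(1597/2000) − 1)/(7/2) = 806/11179 ≈ 7.2099%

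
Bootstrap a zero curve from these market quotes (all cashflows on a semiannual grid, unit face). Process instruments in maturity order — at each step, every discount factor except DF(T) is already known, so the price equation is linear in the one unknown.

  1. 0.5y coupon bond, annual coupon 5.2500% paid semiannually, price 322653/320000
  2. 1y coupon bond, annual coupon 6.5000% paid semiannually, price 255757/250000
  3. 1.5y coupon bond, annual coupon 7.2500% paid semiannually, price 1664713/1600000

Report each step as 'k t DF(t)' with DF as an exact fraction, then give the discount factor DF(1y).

1 1/2 393/400
2 1 9599/10000
3 3/2 9361/10000
DF(1y) = 9599/10000 ≈ 0.959900

step 1 [0.5y] bond c/2=21/800: DF=(322653/320000 − 21/800·(0))/(1+21/800) = 393/400 ≈ 0.982500
step 2 [1y] bond c/2=13/400: DF=(255757/250000 − 13/400·(0.982500))/(1+13/400) = 9599/10000 ≈ 0.959900
step 3 [1.5y] bond c/2=29/800: DF=(1664713/1600000 − 29/800·(0.982500+0.959900))/(1+29/800) = 9361/10000 ≈ 0.936100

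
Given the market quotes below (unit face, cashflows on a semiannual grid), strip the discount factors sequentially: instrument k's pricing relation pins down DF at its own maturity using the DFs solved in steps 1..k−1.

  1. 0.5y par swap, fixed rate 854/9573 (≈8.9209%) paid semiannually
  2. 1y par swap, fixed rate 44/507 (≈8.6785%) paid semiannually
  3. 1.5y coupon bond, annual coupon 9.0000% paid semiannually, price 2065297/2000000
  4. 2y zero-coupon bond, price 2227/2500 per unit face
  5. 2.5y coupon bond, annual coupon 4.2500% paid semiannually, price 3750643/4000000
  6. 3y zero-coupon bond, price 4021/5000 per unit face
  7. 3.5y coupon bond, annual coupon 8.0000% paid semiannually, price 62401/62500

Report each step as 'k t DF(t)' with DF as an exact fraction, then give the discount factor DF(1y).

1 1/2 9573/10000
2 1 4593/5000
3 3/2 4537/5000
4 2 2227/2500
5 5/2 8417/10000
6 3 4021/5000
7 7/2 3777/5000
DF(1y) = 4593/5000 ≈ 0.918600

step 1 [0.5y] swap r/2=427/9573: DF=(1 − 427/9573·(0))/(1+427/9573) = 9573/10000 ≈ 0.957300
step 2 [1y] swap r/2=22/507: DF=(1 − 22/507·(0.957300))/(1+22/507) = 4593/5000 ≈ 0.918600
step 3 [1.5y] bond c/2=9/200: DF=(2065297/2000000 − 9/200·(0.957300+0.918600))/(1+9/200) = 4537/5000 ≈ 0.907400
step 4 [2y] zero: DF = P = 2227/2500 ≈ 0.890800
step 5 [2.5y] bond c/2=17/800: DF=(3750643/4000000 − 17/800·(0.957300+0.918600+0.907400+0.890800))/(1+17/800) = 8417/10000 ≈ 0.841700
step 6 [3y] zero: DF = P = 4021/5000 ≈ 0.804200
step 7 [3.5y] bond c/2=1/25: DF=(62401/62500 − 1/25·(0.957300+0.918600+0.907400+0.890800+0.841700+0.804200))/(1+1/25) = 3777/5000 ≈ 0.755400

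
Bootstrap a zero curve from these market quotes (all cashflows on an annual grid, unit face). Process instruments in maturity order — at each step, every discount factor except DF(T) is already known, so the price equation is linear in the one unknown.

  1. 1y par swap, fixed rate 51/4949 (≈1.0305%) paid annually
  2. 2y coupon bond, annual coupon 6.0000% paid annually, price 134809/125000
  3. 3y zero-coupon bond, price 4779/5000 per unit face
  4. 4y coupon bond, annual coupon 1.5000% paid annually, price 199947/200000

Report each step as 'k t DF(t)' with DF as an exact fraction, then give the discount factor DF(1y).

1 1 4949/5000
2 2 4807/5000
3 3 4779/5000
4 4 471/500
DF(1y) = 4949/5000 ≈ 0.989800

step 1 [1y] swap r/1=51/4949: DF=(1 − 51/4949·(0))/(1+51/4949) = 4949/5000 ≈ 0.989800
step 2 [2y] bond c/1=3/50: DF=(134809/125000 − 3/50·(0.989800))/(1+3/50) = 4807/5000 ≈ 0.961400
step 3 [3y] zero: DF = P = 4779/5000 ≈ 0.955800
step 4 [4y] bond c/1=3/200: DF=(199947/200000 − 3/200·(0.989800+0.961400+0.955800))/(1+3/200) = 471/500 ≈ 0.942000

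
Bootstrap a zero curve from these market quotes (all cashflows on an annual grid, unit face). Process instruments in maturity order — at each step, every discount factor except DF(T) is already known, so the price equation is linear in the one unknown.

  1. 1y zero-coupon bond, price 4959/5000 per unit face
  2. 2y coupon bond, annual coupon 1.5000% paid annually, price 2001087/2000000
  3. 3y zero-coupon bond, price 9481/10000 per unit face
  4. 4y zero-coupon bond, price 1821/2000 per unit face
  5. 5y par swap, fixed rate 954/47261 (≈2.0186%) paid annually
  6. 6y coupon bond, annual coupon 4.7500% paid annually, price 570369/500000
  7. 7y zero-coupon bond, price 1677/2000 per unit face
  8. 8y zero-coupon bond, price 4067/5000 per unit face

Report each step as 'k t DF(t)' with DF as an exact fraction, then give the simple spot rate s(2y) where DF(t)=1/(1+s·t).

step 1 [1y] zero: DF = P = 4959/5000 ≈ 0.991800
step 2 [2y] bond c/1=3/200: DF=(2001087/2000000 − 3/200·(0.991800))/(1+3/200) = 9711/10000 ≈ 0.971100
step 3 [3y] zero: DF = P = 9481/10000 ≈ 0.948100
step 4 [4y] zero: DF = P = 1821/2000 ≈ 0.910500
step 5 [5y] swap r/1=954/47261: DF=(1 − 954/47261·(0.991800+0.971100+0.948100+0.910500))/(1+954/47261) = 4523/5000 ≈ 0.904600
step 6 [6y] bond c/1=19/400: DF=(570369/500000 − 19/400·(0.991800+0.971100+0.948100+0.910500+0.904600))/(1+19/400) = 8747/10000 ≈ 0.874700
step 7 [7y] zero: DF = P = 1677/2000 ≈ 0.838500
step 8 [8y] zero: DF = P = 4067/5000 ≈ 0.813400

1 1 4959/5000
2 2 9711/10000
3 3 9481/10000
4 4 1821/2000
5 5 4523/5000
6 6 8747/10000
7 7 1677/2000
8 8 4067/5000
s(2y) = (1/(9711/10000) − 1)/(2) = 289/19422 ≈ 1.4880%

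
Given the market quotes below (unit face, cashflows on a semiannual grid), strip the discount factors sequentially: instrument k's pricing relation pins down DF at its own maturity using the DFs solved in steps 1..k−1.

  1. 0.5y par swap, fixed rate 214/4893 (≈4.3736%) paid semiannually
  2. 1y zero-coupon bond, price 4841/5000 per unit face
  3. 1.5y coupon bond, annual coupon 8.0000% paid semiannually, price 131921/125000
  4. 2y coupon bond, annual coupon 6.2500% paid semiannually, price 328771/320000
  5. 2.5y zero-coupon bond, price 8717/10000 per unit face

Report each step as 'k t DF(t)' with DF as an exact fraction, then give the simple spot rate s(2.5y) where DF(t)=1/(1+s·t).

step 1 [0.5y] swap r/2=107/4893: DF=(1 − 107/4893·(0))/(1+107/4893) = 4893/5000 ≈ 0.978600
step 2 [1y] zero: DF = P = 4841/5000 ≈ 0.968200
step 3 [1.5y] bond c/2=1/25: DF=(131921/125000 − 1/25·(0.978600+0.968200))/(1+1/25) = 9399/10000 ≈ 0.939900
step 4 [2y] bond c/2=1/32: DF=(328771/320000 − 1/32·(0.978600+0.968200+0.939900))/(1+1/32) = 568/625 ≈ 0.908800
step 5 [2.5y] zero: DF = P = 8717/10000 ≈ 0.871700

1 1/2 4893/5000
2 1 4841/5000
3 3/2 9399/10000
4 2 568/625
5 5/2 8717/10000
s(2.5y) = (1/(8717/10000) − 1)/(5/2) = 2566/43585 ≈ 5.8873%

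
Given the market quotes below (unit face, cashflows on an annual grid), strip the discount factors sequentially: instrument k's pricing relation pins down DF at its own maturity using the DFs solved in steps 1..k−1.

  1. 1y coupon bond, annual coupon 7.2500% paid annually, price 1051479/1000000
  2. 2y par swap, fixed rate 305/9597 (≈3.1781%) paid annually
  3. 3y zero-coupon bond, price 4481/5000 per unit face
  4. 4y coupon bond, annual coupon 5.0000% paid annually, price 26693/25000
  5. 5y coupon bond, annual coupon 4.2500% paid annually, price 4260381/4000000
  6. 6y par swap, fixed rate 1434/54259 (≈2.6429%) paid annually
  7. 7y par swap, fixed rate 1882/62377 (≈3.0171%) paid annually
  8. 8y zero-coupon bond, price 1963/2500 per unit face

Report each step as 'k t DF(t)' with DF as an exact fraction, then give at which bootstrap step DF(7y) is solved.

step 1 [1y] bond c/1=29/400: DF=(1051479/1000000 − 29/400·(0))/(1+29/400) = 2451/2500 ≈ 0.980400
step 2 [2y] swap r/1=305/9597: DF=(1 − 305/9597·(0.980400))/(1+305/9597) = 939/1000 ≈ 0.939000
step 3 [3y] zero: DF = P = 4481/5000 ≈ 0.896200
step 4 [4y] bond c/1=1/20: DF=(26693/25000 − 1/20·(0.980400+0.939000+0.896200))/(1+1/20) = 2207/2500 ≈ 0.882800
step 5 [5y] bond c/1=17/400: DF=(4260381/4000000 − 17/400·(0.980400+0.939000+0.896200+0.882800))/(1+17/400) = 8709/10000 ≈ 0.870900
step 6 [6y] swap r/1=1434/54259: DF=(1 − 1434/54259·(0.980400+0.939000+0.896200+0.882800+0.870900))/(1+1434/54259) = 4283/5000 ≈ 0.856600
step 7 [7y] swap r/1=1882/62377: DF=(1 − 1882/62377·(0.980400+0.939000+0.896200+0.882800+0.870900+0.856600))/(1+1882/62377) = 4059/5000 ≈ 0.811800
step 8 [8y] zero: DF = P = 1963/2500 ≈ 0.785200

1 1 2451/2500
2 2 939/1000
3 3 4481/5000
4 4 2207/2500
5 5 8709/10000
6 6 4283/5000
7 7 4059/5000
8 8 1963/2500
DF(7y) is solved at step 7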